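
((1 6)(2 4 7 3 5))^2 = (2 7 5 4 3)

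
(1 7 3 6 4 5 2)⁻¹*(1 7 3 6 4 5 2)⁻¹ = (1 5 6 7 2 4 3)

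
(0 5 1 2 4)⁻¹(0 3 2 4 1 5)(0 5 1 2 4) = (0 2 1 5 3 4)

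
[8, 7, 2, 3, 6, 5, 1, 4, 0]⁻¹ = [8, 6, 2, 3, 7, 5, 4, 1, 0]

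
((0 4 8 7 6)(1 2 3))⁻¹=(0 6 7 8 4)(1 3 2)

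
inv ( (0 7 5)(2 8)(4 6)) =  (0 5 7)(2 8)(4 6)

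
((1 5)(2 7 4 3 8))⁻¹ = (1 5)(2 8 3 4 7)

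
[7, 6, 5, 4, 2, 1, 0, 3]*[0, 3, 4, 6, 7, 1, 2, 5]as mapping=[0→5, 1→2, 2→1, 3→7, 4→4, 5→3, 6→0, 7→6]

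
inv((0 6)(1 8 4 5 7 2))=(0 6)(1 2 7 5 4 8)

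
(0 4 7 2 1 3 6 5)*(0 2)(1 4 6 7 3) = (0 6 5 2 4 3 7)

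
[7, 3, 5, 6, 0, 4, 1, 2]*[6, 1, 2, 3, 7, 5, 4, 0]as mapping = [0→0, 1→3, 2→5, 3→4, 4→6, 5→7, 6→1, 7→2]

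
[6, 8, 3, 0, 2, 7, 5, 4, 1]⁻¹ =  [3, 8, 4, 2, 7, 6, 0, 5, 1]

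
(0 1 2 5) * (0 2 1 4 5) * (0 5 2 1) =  (0 4 2 5 1)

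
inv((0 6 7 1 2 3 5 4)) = (0 4 5 3 2 1 7 6)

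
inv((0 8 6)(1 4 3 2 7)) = (0 6 8)(1 7 2 3 4)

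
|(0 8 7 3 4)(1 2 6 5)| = 20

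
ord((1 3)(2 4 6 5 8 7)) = 6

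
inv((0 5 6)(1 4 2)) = (0 6 5)(1 2 4)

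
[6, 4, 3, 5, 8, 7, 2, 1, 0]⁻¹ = [8, 7, 6, 2, 1, 3, 0, 5, 4]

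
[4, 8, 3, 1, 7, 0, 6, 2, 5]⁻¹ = [5, 3, 7, 2, 0, 8, 6, 4, 1]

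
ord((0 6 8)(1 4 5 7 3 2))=6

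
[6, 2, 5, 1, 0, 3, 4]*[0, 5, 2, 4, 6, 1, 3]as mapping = [0→3, 1→2, 2→1, 3→5, 4→0, 5→4, 6→6]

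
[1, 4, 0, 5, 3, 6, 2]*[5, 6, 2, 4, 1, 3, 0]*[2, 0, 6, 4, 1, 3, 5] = [5, 0, 3, 4, 1, 2, 6]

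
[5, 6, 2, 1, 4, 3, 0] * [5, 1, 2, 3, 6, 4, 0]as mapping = [0→4, 1→0, 2→2, 3→1, 4→6, 5→3, 6→5]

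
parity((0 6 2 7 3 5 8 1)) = odd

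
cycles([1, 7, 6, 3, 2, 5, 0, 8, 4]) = (0 1 7 8 4 2 6)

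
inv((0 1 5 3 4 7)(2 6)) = (0 7 4 3 5 1)(2 6)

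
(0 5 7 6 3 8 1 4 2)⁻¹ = (0 2 4 1 8 3 6 7 5)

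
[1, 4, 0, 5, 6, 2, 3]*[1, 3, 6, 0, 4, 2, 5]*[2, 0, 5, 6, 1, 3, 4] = [6, 1, 0, 5, 3, 4, 2]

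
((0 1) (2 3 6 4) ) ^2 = (2 6) (3 4) 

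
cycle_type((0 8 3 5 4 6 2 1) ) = 8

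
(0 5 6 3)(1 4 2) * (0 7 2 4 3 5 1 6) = (0 1 3 7 2 6 5)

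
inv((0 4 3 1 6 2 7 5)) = (0 5 7 2 6 1 3 4)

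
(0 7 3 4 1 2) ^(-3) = (0 4) (1 7) (2 3) 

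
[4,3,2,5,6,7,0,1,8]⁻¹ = [6,7,2,1,0,3,4,5,8]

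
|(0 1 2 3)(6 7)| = 4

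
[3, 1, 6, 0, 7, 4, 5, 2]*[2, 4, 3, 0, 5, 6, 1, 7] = [0, 4, 1, 2, 7, 5, 6, 3]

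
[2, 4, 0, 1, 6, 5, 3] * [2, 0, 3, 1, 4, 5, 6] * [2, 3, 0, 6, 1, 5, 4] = [6, 1, 0, 2, 4, 5, 3]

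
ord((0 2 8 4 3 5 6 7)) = 8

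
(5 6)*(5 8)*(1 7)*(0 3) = (0 3)(1 7)(5 6 8)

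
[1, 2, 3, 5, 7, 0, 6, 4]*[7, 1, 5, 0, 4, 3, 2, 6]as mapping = [0→1, 1→5, 2→0, 3→3, 4→6, 5→7, 6→2, 7→4]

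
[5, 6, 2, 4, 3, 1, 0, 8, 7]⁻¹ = [6, 5, 2, 4, 3, 0, 1, 8, 7]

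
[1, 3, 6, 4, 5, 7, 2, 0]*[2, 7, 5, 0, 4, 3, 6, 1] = [7, 0, 6, 4, 3, 1, 5, 2]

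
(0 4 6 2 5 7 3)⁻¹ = (0 3 7 5 2 6 4)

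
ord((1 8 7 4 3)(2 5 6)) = 15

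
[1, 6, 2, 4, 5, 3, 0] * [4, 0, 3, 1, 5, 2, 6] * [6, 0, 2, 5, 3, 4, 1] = [6, 1, 5, 4, 2, 0, 3]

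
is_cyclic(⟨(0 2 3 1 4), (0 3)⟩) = no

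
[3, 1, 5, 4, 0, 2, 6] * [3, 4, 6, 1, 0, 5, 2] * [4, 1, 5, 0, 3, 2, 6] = [1, 3, 2, 4, 0, 6, 5]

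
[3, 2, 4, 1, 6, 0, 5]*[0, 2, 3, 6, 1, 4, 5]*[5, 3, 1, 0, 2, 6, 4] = [4, 0, 3, 1, 6, 5, 2]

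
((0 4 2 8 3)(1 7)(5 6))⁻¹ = (0 3 8 2 4)(1 7)(5 6)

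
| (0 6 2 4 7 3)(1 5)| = 6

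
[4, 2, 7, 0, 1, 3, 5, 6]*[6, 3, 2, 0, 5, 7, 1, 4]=[5, 2, 4, 6, 3, 0, 7, 1]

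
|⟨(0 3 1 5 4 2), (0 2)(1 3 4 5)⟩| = 72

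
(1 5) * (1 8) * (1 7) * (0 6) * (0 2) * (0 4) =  (0 6 2 4)(1 5 8 7)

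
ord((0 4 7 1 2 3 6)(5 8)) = 14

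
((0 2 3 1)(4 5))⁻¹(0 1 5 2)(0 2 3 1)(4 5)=(0 4 3 2)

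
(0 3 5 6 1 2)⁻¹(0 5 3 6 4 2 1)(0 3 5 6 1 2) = (0 2 3 6 5 1 4)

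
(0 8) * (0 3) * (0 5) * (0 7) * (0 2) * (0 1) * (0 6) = (0 8 3 5 7 2 1 6)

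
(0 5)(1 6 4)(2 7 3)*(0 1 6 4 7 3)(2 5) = (0 2 3 5 1 4 6 7)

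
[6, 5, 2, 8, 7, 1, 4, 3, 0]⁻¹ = [8, 5, 2, 7, 6, 1, 0, 4, 3]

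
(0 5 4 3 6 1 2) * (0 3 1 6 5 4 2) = (0 4 1)(2 3 5)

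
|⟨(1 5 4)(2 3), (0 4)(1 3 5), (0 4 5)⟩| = 720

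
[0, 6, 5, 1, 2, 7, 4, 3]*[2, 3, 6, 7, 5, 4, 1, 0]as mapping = [0→2, 1→1, 2→4, 3→3, 4→6, 5→0, 6→5, 7→7]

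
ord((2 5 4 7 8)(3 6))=10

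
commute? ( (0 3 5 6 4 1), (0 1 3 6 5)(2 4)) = no: (0 3 5 6 4 1)*(0 1 3 6 5)(2 4) = (0 6 2 4 3), (0 1 3 6 5)(2 4)*(0 3 5 6 4 1) = (1 5 3 4 2)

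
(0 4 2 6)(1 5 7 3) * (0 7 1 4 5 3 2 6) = (0 5 1 3 4 6 7 2)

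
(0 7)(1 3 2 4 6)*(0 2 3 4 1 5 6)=(0 7 2 1 4)(5 6)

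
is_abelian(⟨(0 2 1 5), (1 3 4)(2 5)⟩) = no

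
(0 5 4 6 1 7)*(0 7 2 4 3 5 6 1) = (0 6)(1 2 4)(3 5)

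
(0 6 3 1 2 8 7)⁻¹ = (0 7 8 2 1 3 6)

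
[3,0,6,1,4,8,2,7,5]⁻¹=[1,3,6,0,4,8,2,7,5]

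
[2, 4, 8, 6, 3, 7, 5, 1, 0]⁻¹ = [8, 7, 0, 4, 1, 6, 3, 5, 2]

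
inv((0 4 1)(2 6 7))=(0 1 4)(2 7 6)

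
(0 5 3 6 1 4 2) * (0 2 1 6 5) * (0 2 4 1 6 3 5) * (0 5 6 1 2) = (1 2 4)(3 5 6)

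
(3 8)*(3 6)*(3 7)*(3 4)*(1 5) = (1 5)(3 8 6 7 4)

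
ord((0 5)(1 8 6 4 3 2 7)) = 14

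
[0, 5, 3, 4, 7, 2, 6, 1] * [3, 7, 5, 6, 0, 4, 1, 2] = [3, 4, 6, 0, 2, 5, 1, 7]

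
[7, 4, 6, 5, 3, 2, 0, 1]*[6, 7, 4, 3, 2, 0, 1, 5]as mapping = [0→5, 1→2, 2→1, 3→0, 4→3, 5→4, 6→6, 7→7]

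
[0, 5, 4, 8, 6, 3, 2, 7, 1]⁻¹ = [0, 8, 6, 5, 2, 1, 4, 7, 3]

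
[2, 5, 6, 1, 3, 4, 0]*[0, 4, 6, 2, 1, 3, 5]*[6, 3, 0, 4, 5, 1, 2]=[2, 4, 1, 5, 0, 3, 6]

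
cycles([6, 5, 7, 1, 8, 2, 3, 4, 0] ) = (0 6 3 1 5 2 7 4 8)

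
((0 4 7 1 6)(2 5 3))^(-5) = (2 5 3)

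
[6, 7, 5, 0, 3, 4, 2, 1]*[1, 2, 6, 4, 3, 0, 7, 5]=[7, 5, 0, 1, 4, 3, 6, 2]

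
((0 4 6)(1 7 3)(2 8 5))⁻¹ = (0 6 4)(1 3 7)(2 5 8)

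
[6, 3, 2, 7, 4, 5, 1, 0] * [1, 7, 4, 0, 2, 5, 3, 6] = [3, 0, 4, 6, 2, 5, 7, 1]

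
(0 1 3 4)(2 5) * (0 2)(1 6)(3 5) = (0 6 1 5)(2 3 4)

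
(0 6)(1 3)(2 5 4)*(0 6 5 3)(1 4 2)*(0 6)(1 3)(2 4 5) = (0 2 1 6)(3 5 4)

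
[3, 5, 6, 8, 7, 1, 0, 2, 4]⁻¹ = [6, 5, 7, 0, 8, 1, 2, 4, 3]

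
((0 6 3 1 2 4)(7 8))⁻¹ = (0 4 2 1 3 6)(7 8)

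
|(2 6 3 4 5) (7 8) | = 10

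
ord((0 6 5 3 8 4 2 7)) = 8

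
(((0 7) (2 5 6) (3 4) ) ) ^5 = (0 7) (2 6 5) (3 4) 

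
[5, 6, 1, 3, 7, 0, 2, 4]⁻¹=[5, 2, 6, 3, 7, 0, 1, 4]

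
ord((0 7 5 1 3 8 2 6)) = 8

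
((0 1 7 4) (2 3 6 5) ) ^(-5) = (0 4 7 1) (2 5 6 3) 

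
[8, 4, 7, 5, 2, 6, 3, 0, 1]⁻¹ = [7, 8, 4, 6, 1, 3, 5, 2, 0]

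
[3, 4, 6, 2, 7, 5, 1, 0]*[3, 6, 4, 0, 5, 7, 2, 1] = [0, 5, 2, 4, 1, 7, 6, 3]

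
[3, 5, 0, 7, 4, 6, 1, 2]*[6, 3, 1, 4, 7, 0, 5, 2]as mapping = [0→4, 1→0, 2→6, 3→2, 4→7, 5→5, 6→3, 7→1]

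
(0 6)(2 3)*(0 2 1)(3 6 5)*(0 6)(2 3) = (0 5 2)(1 6 3)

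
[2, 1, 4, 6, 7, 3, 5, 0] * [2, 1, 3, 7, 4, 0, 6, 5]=[3, 1, 4, 6, 5, 7, 0, 2]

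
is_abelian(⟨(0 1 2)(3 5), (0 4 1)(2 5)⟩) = no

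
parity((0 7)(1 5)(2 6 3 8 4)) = even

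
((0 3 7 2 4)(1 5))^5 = (1 5)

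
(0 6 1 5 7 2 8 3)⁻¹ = (0 3 8 2 7 5 1 6)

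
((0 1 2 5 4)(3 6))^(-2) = (0 5 1 4 2)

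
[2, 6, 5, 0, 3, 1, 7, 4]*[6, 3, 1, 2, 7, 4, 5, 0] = [1, 5, 4, 6, 2, 3, 0, 7]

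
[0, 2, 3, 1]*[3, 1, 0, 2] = [3, 0, 2, 1]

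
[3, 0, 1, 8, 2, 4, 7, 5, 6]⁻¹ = [1, 2, 4, 0, 5, 7, 8, 6, 3]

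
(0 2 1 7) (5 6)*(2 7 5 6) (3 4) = (0 7) (1 5 2) (3 4) 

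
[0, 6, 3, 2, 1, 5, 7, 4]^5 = [0, 6, 3, 2, 1, 5, 7, 4]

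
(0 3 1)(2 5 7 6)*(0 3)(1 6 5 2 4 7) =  (1 3 6 4 7 5)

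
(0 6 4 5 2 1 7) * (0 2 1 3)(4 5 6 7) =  (0 7 2 3)(1 4 6 5)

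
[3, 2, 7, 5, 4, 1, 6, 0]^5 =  [7, 5, 1, 0, 4, 3, 6, 2]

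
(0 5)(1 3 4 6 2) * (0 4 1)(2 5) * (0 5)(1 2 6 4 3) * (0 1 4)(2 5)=(0 6 1 4)(3 5)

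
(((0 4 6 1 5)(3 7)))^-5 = (3 7)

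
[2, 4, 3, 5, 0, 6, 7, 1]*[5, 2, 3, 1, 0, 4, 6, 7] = [3, 0, 1, 4, 5, 6, 7, 2]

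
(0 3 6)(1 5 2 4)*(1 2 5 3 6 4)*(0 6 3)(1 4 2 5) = (0 3 2 4 5 1)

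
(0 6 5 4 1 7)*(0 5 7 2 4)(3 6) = (0 3 6 7 5)(1 2 4)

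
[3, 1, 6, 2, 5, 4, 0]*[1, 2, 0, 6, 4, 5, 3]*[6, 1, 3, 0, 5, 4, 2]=[2, 3, 0, 6, 4, 5, 1]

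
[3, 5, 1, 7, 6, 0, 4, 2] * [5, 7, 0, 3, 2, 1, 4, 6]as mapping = [0→3, 1→1, 2→7, 3→6, 4→4, 5→5, 6→2, 7→0]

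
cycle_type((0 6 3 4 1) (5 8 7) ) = 3.5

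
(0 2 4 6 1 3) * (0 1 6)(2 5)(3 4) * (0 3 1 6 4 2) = (0 5)(1 2)(3 6 4)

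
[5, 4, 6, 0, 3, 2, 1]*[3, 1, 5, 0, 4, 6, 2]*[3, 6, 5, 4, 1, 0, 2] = [2, 1, 5, 4, 3, 0, 6] 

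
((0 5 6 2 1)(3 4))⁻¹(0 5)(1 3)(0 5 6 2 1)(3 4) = (0 4)(5 6)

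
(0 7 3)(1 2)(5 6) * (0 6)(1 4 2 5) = (0 7 3 6 1 5)(2 4)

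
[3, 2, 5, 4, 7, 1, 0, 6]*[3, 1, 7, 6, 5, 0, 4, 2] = [6, 7, 0, 5, 2, 1, 3, 4]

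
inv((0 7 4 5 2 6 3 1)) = (0 1 3 6 2 5 4 7)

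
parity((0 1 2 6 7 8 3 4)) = odd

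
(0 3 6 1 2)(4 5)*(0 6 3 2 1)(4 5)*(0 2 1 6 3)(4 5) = (0 1 6 2 3)(4 5)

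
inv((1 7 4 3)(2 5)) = (1 3 4 7)(2 5)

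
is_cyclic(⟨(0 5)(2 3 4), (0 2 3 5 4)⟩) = no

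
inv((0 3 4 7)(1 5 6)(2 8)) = (0 7 4 3)(1 6 5)(2 8)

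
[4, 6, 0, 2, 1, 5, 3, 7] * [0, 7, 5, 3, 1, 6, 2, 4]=[1, 2, 0, 5, 7, 6, 3, 4]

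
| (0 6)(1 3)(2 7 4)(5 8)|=6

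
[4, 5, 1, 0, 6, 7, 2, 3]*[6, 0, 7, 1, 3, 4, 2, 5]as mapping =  [0→3, 1→4, 2→0, 3→6, 4→2, 5→5, 6→7, 7→1]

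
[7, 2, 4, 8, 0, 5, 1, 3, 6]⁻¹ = [4, 6, 1, 7, 2, 5, 8, 0, 3]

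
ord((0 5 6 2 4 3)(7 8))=6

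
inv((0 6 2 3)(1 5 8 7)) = (0 3 2 6)(1 7 8 5)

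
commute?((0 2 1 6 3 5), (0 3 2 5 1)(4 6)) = no:(0 2 1 6 3 5)*(0 3 2 5 1)(4 6) = (0 5 3 1 4 6 2), (0 3 2 5 1)(4 6)*(0 2 1 6 3 5) = (0 5 6 4 3 1 2)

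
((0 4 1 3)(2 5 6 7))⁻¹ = (0 3 1 4)(2 7 6 5)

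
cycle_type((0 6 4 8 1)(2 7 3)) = 3.5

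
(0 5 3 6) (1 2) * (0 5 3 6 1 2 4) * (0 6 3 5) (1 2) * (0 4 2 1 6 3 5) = (1 2 6 4 3) 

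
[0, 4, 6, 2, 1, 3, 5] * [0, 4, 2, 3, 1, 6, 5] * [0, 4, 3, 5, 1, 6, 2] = [0, 4, 6, 3, 1, 5, 2]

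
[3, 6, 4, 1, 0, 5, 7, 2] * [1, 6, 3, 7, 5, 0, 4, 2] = [7, 4, 5, 6, 1, 0, 2, 3]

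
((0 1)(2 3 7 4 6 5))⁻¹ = (0 1)(2 5 6 4 7 3)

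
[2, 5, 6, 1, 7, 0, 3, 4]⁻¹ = [5, 3, 0, 6, 7, 1, 2, 4]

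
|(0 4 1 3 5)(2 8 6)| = 15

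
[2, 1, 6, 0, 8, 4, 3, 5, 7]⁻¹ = [3, 1, 0, 6, 5, 7, 2, 8, 4]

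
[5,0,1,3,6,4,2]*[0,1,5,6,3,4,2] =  [4,0,1,6,2,3,5]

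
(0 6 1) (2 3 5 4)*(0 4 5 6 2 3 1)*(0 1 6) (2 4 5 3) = (0 4 2 6 1 5 3) 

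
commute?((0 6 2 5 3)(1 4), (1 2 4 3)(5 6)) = no:(0 6 2 5 3)(1 4)*(1 2 4 3)(5 6) = (0 5 1 3)(2 6 4), (1 2 4 3)(5 6)*(0 6 2 5 3)(1 4) = (0 6 3 4)(1 5 2)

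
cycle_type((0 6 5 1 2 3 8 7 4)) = 9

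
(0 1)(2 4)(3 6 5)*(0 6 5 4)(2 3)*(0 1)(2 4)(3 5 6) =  (1 3 6 2)(4 5)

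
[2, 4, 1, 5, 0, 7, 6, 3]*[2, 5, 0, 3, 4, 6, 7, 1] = [0, 4, 5, 6, 2, 1, 7, 3]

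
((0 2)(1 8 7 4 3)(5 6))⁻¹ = (0 2)(1 3 4 7 8)(5 6)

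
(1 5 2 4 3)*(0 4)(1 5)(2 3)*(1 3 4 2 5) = (0 2)(1 3)(4 5)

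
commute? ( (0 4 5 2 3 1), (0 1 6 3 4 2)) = no: (0 4 5 2 3 1) * (0 1 6 3 4 2) = (0 2 4 5)(3 6), (0 1 6 3 4 2) * (0 4 5 2 3 1) = (1 6)(2 4 3 5)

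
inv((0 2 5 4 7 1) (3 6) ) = (0 1 7 4 5 2) (3 6) 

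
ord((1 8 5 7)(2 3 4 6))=4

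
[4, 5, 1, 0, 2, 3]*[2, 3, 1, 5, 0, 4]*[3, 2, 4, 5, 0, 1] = [3, 0, 5, 4, 2, 1]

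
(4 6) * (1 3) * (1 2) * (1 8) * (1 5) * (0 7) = (0 7)(1 3 2 8 5)(4 6)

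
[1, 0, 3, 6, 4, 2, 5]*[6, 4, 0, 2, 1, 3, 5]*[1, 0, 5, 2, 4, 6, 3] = [4, 3, 5, 6, 0, 1, 2]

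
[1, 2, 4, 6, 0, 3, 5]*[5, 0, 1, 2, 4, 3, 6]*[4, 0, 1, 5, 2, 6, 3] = [4, 0, 2, 3, 6, 1, 5]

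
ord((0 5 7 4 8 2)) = 6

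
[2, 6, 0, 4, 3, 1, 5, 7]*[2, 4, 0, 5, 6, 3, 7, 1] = [0, 7, 2, 6, 5, 4, 3, 1]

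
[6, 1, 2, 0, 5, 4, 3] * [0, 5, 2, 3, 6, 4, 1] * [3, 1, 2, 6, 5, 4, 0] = [1, 4, 2, 3, 5, 0, 6]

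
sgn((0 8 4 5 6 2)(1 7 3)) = -1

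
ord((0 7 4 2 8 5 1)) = 7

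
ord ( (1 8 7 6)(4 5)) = 4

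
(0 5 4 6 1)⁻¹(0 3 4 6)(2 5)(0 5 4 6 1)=(1 5 3 6)(2 4)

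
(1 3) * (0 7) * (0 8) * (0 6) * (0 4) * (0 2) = (0 7 8 6 4 2)(1 3)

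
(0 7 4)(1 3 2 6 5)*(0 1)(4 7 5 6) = (0 5)(1 3 2 4)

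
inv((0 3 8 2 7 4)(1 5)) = (0 4 7 2 8 3)(1 5)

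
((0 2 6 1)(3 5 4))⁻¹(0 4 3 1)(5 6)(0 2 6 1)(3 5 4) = (0 2 3 5)(1 4)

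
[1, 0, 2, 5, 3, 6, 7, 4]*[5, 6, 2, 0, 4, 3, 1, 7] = [6, 5, 2, 3, 0, 1, 7, 4]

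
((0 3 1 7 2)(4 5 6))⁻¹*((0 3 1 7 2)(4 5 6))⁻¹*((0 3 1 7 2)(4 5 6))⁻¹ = (0 1 2 3 7)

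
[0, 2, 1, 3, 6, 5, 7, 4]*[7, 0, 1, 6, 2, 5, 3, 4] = [7, 1, 0, 6, 3, 5, 4, 2]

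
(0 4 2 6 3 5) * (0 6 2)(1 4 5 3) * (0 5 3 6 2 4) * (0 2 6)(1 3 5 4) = (0 5 6 3)(1 2)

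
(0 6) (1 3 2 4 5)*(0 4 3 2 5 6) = (1 2 3 5) (4 6) 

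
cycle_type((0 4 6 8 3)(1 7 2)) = 3.5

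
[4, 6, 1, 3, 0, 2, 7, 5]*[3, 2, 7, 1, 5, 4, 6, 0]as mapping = [0→5, 1→6, 2→2, 3→1, 4→3, 5→7, 6→0, 7→4]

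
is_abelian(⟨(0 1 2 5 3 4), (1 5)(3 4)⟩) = no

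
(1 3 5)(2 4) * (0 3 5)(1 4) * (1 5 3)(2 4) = (0 1 3)(2 5)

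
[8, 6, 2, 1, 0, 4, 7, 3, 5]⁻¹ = [4, 3, 2, 7, 5, 8, 1, 6, 0]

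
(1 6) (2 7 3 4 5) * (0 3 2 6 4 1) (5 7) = (0 3 1 4 7 2 5 6) 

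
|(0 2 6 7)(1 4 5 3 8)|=20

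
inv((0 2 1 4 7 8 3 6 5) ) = (0 5 6 3 8 7 4 1 2) 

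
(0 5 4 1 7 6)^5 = (0 6 7 1 4 5)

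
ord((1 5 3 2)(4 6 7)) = 12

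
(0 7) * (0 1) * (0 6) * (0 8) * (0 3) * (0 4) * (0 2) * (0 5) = (0 7 1 6 8 3 4 2 5)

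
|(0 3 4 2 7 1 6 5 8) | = 9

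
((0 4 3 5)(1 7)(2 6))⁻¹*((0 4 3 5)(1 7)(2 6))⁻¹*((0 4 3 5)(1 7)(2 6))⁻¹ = (0 4 3 5)(1 7)(2 6)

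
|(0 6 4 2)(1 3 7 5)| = 4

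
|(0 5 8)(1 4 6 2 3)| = 15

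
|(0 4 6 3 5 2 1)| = 7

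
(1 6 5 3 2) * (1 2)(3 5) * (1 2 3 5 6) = (2 3)(5 6)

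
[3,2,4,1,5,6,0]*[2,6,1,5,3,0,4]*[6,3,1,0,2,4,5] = [4,3,0,5,6,2,1]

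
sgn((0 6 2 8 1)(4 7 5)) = 1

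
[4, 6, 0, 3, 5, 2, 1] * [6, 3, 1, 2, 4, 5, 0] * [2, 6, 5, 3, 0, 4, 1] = [0, 2, 1, 5, 4, 6, 3]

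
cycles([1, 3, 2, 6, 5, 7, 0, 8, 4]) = (0 1 3 6)(4 5 7 8)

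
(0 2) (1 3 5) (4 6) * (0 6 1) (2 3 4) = (0 3 5) (1 4) (2 6) 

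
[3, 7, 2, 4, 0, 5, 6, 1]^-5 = [3, 7, 2, 4, 0, 5, 6, 1]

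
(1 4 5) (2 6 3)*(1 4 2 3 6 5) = (1 2 5 4) 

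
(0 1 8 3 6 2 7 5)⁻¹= (0 5 7 2 6 3 8 1)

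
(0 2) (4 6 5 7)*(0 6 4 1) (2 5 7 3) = (0 5 3 2 6 7 1) 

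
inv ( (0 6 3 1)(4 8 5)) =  (0 1 3 6)(4 5 8)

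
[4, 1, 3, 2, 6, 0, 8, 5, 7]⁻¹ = [5, 1, 3, 2, 0, 7, 4, 8, 6]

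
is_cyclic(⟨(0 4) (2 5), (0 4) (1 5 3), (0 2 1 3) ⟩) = no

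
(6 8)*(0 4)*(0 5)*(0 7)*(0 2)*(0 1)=(0 4 5 7 2 1)(6 8)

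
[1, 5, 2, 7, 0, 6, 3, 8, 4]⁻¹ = [4, 0, 2, 6, 8, 1, 5, 3, 7]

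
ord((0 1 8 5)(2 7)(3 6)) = 4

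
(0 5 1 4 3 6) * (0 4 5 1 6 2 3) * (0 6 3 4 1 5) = (0 5 3 2 4 6 1)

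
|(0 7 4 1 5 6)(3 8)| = 6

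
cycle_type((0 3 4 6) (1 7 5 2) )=4^2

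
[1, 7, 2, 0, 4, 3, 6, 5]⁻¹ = [3, 0, 2, 5, 4, 7, 6, 1]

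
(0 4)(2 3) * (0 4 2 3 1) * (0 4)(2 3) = (0 3 2 1 4)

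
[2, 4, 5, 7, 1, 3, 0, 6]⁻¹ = [6, 4, 0, 5, 1, 2, 7, 3]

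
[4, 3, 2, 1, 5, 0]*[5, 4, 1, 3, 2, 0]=[2, 3, 1, 4, 0, 5]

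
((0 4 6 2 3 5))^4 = (0 3 6)(2 4 5)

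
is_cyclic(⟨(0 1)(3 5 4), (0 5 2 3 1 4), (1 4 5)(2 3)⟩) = no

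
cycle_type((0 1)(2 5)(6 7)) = 2^3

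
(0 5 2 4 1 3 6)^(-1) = (0 6 3 1 4 2 5)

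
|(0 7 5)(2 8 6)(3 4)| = 6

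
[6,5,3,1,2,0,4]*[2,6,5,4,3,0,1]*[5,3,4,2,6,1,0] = [3,5,6,0,1,4,2]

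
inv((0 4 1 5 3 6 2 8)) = (0 8 2 6 3 5 1 4)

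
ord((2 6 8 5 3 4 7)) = 7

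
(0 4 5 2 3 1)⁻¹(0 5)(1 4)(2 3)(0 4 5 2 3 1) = (0 5)(1 3)(2 4)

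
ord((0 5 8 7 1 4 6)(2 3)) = 14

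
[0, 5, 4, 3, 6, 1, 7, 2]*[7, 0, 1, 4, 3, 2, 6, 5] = [7, 2, 3, 4, 6, 0, 5, 1]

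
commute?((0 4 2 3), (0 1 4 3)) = no:(0 4 2 3)*(0 1 4 3) = (0 3 1 4 2), (0 1 4 3)*(0 4 2 3) = (0 1 2 3 4)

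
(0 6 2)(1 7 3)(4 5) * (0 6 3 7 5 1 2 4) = (0 3 2 6 4 1 5)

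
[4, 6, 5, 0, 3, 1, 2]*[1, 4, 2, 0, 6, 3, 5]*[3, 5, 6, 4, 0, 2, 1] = [1, 2, 4, 5, 3, 0, 6]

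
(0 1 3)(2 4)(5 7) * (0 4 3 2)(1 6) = (0 6 1 2 3 4)(5 7)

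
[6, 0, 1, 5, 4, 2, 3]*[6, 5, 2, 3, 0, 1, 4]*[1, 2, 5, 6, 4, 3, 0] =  [4, 0, 3, 2, 1, 5, 6] 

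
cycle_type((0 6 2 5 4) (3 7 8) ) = 3.5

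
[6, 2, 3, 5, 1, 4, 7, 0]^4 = [6, 4, 1, 2, 5, 3, 7, 0]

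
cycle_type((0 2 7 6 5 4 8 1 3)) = 9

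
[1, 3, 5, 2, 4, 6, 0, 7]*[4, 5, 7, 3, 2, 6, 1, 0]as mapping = [0→5, 1→3, 2→6, 3→7, 4→2, 5→1, 6→4, 7→0]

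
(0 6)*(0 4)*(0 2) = (0 6 4 2)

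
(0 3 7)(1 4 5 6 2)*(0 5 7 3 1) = (0 1 4 7 5 6 2)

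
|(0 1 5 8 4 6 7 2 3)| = 9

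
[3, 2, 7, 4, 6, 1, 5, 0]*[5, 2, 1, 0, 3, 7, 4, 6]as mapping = [0→0, 1→1, 2→6, 3→3, 4→4, 5→2, 6→7, 7→5]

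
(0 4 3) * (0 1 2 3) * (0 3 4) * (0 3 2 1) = (0 3)(2 4)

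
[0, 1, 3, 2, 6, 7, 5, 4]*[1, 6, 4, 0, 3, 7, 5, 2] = [1, 6, 0, 4, 5, 2, 7, 3]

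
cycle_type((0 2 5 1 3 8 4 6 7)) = 9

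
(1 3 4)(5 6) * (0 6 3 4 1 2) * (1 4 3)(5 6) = (0 5 1 3 4 2)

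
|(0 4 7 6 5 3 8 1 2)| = 9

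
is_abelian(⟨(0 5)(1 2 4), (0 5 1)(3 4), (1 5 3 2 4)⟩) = no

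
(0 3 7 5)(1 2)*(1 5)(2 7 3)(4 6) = (0 2 5)(1 7)(4 6)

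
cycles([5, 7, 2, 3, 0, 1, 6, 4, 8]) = (0 5 1 7 4)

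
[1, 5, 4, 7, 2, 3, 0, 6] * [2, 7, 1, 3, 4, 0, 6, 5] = [7, 0, 4, 5, 1, 3, 2, 6]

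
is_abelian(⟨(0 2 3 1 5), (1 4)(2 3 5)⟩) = no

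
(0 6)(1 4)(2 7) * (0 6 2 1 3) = (0 2 7 1 4 3)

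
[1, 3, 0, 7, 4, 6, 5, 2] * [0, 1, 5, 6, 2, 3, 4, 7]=[1, 6, 0, 7, 2, 4, 3, 5]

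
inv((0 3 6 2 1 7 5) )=(0 5 7 1 2 6 3) 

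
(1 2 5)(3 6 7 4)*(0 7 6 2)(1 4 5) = (0 7 5 4 3 2 1)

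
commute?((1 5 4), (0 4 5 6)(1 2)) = no:(1 5 4)*(0 4 5 6)(1 2) = (0 4 2 1 6), (0 4 5 6)(1 2)*(1 5 4) = (0 1 2 5 6)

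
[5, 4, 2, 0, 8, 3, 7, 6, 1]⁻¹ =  [3, 8, 2, 5, 1, 0, 7, 6, 4]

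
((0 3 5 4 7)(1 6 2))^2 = (0 5 7 3 4)(1 2 6)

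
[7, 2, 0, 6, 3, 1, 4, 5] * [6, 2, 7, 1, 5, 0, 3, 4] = [4, 7, 6, 3, 1, 2, 5, 0]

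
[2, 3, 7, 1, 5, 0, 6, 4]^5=[0, 3, 2, 1, 4, 5, 6, 7]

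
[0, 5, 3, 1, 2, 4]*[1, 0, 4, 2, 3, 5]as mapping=[0→1, 1→5, 2→2, 3→0, 4→4, 5→3]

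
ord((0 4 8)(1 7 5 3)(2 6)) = 12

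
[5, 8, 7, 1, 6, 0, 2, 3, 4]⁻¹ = [5, 3, 6, 7, 8, 0, 4, 2, 1]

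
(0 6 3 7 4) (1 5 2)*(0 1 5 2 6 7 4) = (0 7) (1 2 5 6 3 4) 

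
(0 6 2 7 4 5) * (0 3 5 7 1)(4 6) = (0 4 7 6 2 1)(3 5)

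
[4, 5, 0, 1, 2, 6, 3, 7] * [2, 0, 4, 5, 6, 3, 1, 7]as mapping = [0→6, 1→3, 2→2, 3→0, 4→4, 5→1, 6→5, 7→7]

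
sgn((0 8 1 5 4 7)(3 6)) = 1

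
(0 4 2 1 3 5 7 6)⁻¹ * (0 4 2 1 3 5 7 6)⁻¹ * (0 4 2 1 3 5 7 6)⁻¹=(0 5 2 6 3 4 7 1)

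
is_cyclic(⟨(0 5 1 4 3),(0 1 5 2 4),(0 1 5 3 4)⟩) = no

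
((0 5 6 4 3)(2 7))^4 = (0 3 4 6 5)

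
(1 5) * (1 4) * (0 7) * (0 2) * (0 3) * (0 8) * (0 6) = (0 7 2 3 8 6)(1 5 4)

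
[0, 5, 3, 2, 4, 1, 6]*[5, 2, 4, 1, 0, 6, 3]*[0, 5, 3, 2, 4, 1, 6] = [1, 6, 5, 4, 0, 3, 2]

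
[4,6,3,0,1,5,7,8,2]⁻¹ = [3,4,8,2,0,5,1,6,7]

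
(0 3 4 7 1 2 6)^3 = (0 7 6 4 2 3 1)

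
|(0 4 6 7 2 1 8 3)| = 8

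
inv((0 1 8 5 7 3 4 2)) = (0 2 4 3 7 5 8 1)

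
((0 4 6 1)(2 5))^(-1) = (0 1 6 4)(2 5)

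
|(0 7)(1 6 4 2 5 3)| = 6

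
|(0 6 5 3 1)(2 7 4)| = 15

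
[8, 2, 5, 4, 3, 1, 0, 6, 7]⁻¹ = [6, 5, 1, 4, 3, 2, 7, 8, 0]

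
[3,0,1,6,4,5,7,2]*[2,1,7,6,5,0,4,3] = [6,2,1,4,5,0,3,7]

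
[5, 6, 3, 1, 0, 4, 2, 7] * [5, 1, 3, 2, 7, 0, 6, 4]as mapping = [0→0, 1→6, 2→2, 3→1, 4→5, 5→7, 6→3, 7→4]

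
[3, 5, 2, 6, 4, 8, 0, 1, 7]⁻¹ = [6, 7, 2, 0, 4, 1, 3, 8, 5]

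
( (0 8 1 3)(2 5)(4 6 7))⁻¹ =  (0 3 1 8)(2 5)(4 7 6)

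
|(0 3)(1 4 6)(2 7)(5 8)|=6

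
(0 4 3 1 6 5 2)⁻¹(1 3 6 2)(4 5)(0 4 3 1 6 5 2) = (0 6 1 5)(2 3)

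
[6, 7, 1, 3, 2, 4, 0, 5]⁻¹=[6, 2, 4, 3, 5, 7, 0, 1]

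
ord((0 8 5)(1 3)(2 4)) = 6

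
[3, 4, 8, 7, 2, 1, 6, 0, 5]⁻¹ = [7, 5, 4, 0, 1, 8, 6, 3, 2]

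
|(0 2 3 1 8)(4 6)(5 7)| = 10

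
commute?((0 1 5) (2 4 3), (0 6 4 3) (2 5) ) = no:(0 1 5) (2 4 3)*(0 6 4 3) (2 5) = (0 1 2 3 5 6 4), (0 6 4 3) (2 5)*(0 1 5) (2 4 3) = (0 6 3 1 5 4 2) 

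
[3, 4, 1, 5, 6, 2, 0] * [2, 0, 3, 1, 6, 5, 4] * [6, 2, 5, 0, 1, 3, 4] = [2, 4, 6, 3, 1, 0, 5]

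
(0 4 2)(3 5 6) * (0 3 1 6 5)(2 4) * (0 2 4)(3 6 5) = (0 4)(1 5 3 2 6)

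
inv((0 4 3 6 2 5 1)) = (0 1 5 2 6 3 4)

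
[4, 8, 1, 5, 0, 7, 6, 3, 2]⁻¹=[4, 2, 8, 7, 0, 3, 6, 5, 1]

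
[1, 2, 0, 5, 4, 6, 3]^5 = [2, 0, 1, 6, 4, 3, 5]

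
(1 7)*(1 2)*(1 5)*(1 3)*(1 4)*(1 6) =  (1 7 2 5 3 4 6)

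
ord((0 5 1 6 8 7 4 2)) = 8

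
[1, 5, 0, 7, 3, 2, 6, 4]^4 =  [0, 1, 2, 7, 3, 5, 6, 4]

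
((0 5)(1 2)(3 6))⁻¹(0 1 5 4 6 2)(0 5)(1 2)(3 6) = (0 4 3 1 5 2)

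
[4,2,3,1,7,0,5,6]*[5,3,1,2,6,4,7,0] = [6,1,2,3,0,5,4,7]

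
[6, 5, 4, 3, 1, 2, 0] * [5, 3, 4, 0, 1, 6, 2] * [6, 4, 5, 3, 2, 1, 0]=[5, 0, 4, 6, 3, 2, 1]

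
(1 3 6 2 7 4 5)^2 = (1 6 7 5 3 2 4)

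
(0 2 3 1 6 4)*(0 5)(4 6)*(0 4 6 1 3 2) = (1 6)(4 5)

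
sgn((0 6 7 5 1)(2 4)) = -1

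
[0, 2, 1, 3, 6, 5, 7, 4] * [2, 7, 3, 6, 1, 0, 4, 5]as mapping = [0→2, 1→3, 2→7, 3→6, 4→4, 5→0, 6→5, 7→1]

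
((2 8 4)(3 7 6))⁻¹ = (2 4 8)(3 6 7)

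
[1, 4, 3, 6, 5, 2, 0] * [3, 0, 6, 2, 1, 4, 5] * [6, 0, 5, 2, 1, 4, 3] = [6, 0, 5, 4, 1, 3, 2]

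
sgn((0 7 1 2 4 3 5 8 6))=1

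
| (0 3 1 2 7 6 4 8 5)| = 9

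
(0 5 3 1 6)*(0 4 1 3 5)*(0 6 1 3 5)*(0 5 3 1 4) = (0 6)(1 4)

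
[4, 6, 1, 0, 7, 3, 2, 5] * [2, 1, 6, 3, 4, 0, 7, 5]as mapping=[0→4, 1→7, 2→1, 3→2, 4→5, 5→3, 6→6, 7→0]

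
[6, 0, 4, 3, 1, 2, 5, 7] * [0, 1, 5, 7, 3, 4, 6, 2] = [6, 0, 3, 7, 1, 5, 4, 2]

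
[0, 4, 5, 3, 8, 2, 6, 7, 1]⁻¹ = [0, 8, 5, 3, 1, 2, 6, 7, 4]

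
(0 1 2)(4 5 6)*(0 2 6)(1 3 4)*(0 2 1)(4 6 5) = (0 3 6)(1 5 2)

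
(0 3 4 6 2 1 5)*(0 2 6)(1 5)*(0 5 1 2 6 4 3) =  (1 2)(4 5 6)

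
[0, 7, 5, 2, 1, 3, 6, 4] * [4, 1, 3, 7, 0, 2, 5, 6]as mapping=[0→4, 1→6, 2→2, 3→3, 4→1, 5→7, 6→5, 7→0]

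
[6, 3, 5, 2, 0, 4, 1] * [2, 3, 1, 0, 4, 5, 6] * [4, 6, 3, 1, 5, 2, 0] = [0, 4, 2, 6, 3, 5, 1]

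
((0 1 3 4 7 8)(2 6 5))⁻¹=(0 8 7 4 3 1)(2 5 6)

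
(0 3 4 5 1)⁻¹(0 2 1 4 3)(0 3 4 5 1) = (0 5 4 3 2)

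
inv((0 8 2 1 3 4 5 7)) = (0 7 5 4 3 1 2 8)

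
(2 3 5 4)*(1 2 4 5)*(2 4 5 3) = (1 4 5 3) 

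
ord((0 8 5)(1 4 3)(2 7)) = 6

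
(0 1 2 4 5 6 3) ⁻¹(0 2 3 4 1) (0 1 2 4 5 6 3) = (0 5 2 1 4) 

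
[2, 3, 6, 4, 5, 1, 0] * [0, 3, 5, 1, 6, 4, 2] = [5, 1, 2, 6, 4, 3, 0]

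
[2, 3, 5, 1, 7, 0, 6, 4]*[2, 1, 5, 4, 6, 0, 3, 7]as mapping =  [0→5, 1→4, 2→0, 3→1, 4→7, 5→2, 6→3, 7→6]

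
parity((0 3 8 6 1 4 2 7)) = odd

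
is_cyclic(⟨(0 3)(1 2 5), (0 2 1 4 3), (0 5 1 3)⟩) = no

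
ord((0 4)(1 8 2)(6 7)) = 6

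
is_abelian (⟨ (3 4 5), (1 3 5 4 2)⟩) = no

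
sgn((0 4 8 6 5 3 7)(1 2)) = -1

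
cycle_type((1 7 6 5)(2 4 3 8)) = 4^2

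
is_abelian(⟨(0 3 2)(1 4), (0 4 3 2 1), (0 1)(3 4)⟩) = no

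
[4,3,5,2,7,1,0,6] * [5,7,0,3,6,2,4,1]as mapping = [0→6,1→3,2→2,3→0,4→1,5→7,6→5,7→4]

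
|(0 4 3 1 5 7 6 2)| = 8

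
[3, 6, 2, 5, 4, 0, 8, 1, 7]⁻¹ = [5, 7, 2, 0, 4, 3, 1, 8, 6]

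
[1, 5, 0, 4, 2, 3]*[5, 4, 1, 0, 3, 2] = [4, 2, 5, 3, 1, 0]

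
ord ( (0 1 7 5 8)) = 5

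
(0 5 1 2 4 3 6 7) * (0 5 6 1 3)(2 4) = (0 6 7 5 3 1 4)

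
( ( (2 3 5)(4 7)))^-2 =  (2 3 5)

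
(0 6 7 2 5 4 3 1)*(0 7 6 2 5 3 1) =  (0 2 3)(1 7 5 4)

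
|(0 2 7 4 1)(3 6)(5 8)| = 10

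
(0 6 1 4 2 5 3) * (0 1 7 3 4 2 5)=(0 6 7 3 1 2)(4 5)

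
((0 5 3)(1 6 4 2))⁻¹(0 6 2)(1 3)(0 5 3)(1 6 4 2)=(0 6)(1 5 4)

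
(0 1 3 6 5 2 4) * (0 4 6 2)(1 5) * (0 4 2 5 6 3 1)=(0 6)(2 3 5 4)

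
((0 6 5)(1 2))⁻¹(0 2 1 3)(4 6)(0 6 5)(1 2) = (1 2 3 6)(4 5)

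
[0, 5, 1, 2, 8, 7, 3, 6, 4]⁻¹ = [0, 2, 3, 6, 8, 1, 7, 5, 4]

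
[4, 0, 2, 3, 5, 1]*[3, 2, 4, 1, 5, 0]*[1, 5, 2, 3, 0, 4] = [4, 3, 0, 5, 1, 2]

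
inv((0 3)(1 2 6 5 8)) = (0 3)(1 8 5 6 2)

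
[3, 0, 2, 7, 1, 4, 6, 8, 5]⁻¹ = [1, 4, 2, 0, 5, 8, 6, 3, 7]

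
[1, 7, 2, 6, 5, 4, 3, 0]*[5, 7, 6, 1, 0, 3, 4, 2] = [7, 2, 6, 4, 3, 0, 1, 5]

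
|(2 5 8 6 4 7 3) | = 7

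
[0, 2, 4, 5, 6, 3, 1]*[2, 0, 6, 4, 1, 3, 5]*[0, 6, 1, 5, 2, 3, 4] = [1, 4, 6, 5, 3, 2, 0]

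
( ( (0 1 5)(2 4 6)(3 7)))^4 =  (0 1 5)(2 4 6)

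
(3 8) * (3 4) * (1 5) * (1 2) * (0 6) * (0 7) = (0 6 7)(1 5 2)(3 8 4)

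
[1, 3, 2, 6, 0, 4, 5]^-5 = [1, 3, 2, 6, 0, 4, 5]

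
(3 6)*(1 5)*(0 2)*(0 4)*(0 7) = (0 2 4 7)(1 5)(3 6)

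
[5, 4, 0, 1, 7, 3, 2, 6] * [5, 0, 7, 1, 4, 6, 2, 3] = [6, 4, 5, 0, 3, 1, 7, 2] 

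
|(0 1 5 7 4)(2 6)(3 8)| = 10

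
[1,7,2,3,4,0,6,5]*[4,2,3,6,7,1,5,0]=[2,0,3,6,7,4,5,1]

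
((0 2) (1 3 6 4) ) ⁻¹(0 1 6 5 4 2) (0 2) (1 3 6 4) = (0 2 3 4 5 1) 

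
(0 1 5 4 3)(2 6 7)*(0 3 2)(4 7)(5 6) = (0 1 6 4 2 5 7)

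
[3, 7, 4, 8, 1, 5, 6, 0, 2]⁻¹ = [7, 4, 8, 0, 2, 5, 6, 1, 3]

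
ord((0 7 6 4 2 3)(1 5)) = 6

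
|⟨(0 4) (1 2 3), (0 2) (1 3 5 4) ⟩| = 720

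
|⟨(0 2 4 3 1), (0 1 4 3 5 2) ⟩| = 720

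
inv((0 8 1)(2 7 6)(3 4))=(0 1 8)(2 6 7)(3 4)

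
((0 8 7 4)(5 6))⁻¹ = (0 4 7 8)(5 6)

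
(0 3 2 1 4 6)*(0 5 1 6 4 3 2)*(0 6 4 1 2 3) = (0 3 6 5 2 4 1)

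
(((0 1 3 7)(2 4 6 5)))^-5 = (0 7 3 1)(2 5 6 4)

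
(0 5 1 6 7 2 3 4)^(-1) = (0 4 3 2 7 6 1 5)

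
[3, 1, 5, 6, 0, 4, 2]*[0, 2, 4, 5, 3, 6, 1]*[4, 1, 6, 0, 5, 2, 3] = [2, 6, 3, 1, 4, 0, 5]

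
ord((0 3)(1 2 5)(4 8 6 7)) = 12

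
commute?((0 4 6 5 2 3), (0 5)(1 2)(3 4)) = no:(0 4 6 5 2 3)*(0 5)(1 2)(3 4) = (0 3 5 1 2 4 6), (0 5)(1 2)(3 4)*(0 4 6 5 2 3) = (0 2 1 3 6 5 4)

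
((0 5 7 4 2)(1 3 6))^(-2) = (0 4 5 2 7)(1 3 6)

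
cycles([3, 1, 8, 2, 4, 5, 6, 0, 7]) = (0 3 2 8 7)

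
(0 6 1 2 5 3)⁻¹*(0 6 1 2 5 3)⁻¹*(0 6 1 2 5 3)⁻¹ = (0 2)(1 3)(5 6)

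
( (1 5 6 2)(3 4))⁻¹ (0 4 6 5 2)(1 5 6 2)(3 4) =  (0 3 2 6 1)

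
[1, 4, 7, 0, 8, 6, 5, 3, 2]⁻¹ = [3, 0, 8, 7, 1, 6, 5, 2, 4]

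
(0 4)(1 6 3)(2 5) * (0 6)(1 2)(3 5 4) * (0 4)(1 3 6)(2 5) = (0 6 2)(1 4)(3 5)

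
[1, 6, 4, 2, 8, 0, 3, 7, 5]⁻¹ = [5, 0, 3, 6, 2, 8, 1, 7, 4]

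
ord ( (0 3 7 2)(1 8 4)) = 12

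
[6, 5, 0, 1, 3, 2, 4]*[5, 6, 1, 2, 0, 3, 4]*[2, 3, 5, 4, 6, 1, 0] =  [6, 4, 1, 0, 5, 3, 2]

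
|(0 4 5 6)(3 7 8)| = 12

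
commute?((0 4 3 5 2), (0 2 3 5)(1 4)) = no:(0 4 3 5 2)*(0 2 3 5)(1 4) = (0 1 4 5 3), (0 2 3 5)(1 4)*(0 4 3 5 2) = (1 3 2 5 4)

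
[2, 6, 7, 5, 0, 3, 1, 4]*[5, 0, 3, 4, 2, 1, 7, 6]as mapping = [0→3, 1→7, 2→6, 3→1, 4→5, 5→4, 6→0, 7→2]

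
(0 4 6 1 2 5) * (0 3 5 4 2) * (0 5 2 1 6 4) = (0 1 5 3 2) 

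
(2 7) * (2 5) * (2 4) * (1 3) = (1 3)(2 7 5 4)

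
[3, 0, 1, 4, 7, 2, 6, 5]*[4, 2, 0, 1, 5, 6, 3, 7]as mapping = [0→1, 1→4, 2→2, 3→5, 4→7, 5→0, 6→3, 7→6]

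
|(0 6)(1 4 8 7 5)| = 10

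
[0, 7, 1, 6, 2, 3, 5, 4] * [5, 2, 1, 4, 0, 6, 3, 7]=[5, 7, 2, 3, 1, 4, 6, 0]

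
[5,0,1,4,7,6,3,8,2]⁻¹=[1,2,8,6,3,0,5,4,7]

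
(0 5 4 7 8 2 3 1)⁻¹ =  (0 1 3 2 8 7 4 5)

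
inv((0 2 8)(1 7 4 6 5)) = (0 8 2)(1 5 6 4 7)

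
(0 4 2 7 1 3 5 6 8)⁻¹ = (0 8 6 5 3 1 7 2 4)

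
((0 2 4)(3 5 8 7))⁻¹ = (0 4 2)(3 7 8 5)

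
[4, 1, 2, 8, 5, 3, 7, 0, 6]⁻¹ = [7, 1, 2, 5, 0, 4, 8, 6, 3]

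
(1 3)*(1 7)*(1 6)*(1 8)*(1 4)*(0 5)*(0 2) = (0 5 2)(1 3 7 6 8 4)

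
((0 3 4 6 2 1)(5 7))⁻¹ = (0 1 2 6 4 3)(5 7)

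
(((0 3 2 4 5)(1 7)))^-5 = (1 7)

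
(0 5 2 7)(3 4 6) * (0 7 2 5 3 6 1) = (0 3 4 1)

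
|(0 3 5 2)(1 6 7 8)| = 4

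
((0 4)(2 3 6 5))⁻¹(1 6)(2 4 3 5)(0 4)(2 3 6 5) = (0 6 2 3)(1 5)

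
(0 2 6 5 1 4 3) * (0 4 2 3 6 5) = (0 3 4 6) (1 2 5) 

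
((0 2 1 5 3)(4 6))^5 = (4 6)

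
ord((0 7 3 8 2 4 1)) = 7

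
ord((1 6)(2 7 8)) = 6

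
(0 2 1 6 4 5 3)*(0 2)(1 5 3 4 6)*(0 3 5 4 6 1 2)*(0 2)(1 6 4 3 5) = (0 5 4 1)(2 3)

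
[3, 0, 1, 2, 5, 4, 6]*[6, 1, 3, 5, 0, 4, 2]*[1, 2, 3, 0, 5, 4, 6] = [4, 6, 2, 0, 5, 1, 3]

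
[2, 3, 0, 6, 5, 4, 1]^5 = [2, 6, 0, 1, 5, 4, 3]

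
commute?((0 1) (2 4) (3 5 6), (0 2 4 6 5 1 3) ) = no:(0 1) (2 4) (3 5 6)*(0 2 4 6 5 1 3) = (0 3 1 2 6), (0 2 4 6 5 1 3)*(0 1) (2 4) (3 5 6) = (0 4 3 1 5) 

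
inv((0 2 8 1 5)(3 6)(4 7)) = (0 5 1 8 2)(3 6)(4 7)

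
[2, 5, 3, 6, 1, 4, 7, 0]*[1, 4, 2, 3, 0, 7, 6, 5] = [2, 7, 3, 6, 4, 0, 5, 1] 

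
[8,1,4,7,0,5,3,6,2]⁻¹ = [4,1,8,6,2,5,7,3,0]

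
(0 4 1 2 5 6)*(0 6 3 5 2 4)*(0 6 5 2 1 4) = (0 6 5 3 2 1)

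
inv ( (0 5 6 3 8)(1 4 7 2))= (0 8 3 6 5)(1 2 7 4)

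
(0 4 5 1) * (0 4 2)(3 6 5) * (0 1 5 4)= (0 2 1)(3 6 4)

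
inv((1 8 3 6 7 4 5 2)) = (1 2 5 4 7 6 3 8)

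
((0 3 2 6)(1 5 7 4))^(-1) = (0 6 2 3)(1 4 7 5)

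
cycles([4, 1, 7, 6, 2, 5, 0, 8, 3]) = (0 4 2 7 8 3 6)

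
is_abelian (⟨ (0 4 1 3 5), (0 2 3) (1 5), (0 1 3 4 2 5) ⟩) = no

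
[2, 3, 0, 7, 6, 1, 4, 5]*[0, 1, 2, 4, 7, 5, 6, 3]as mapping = [0→2, 1→4, 2→0, 3→3, 4→6, 5→1, 6→7, 7→5]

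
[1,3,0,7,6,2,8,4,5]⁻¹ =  [2,0,5,1,7,8,4,3,6]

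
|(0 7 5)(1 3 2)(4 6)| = 6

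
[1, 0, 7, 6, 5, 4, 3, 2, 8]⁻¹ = [1, 0, 7, 6, 5, 4, 3, 2, 8]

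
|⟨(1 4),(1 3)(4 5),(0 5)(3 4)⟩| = 120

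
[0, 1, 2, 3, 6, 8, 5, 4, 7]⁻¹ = [0, 1, 2, 3, 7, 6, 4, 8, 5]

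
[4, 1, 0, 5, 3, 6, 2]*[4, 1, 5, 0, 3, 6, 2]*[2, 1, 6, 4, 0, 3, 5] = [4, 1, 0, 5, 2, 6, 3]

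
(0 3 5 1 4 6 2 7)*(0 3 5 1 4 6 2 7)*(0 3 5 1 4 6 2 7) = (0 1 2 3 4 7 5 6)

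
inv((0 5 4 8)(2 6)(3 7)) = (0 8 4 5)(2 6)(3 7)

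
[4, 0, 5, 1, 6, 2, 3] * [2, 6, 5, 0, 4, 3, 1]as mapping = [0→4, 1→2, 2→3, 3→6, 4→1, 5→5, 6→0]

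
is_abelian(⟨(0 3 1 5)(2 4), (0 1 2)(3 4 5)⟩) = no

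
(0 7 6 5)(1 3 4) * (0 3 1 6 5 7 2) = (0 2)(3 4 6 7 5)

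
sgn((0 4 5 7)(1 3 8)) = -1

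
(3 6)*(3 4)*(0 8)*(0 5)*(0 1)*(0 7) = (0 8 5 1 7)(3 6 4)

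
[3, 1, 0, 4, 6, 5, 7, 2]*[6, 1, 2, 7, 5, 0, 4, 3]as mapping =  [0→7, 1→1, 2→6, 3→5, 4→4, 5→0, 6→3, 7→2]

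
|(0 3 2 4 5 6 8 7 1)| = 9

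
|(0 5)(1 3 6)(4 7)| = 6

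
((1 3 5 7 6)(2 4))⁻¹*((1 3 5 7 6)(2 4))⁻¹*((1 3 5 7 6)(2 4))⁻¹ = (1 5 6 3 7)(2 4)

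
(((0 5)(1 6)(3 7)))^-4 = ()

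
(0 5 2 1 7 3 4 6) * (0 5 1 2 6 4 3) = (0 1 7)(5 6)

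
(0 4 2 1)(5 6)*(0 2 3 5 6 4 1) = (0 1 2)(3 5 4)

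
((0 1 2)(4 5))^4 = (0 1 2)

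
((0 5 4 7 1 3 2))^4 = (0 1 5 3 4 2 7)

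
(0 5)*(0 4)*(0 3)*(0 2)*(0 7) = (0 5 4 3 2 7)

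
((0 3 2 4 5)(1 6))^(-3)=(0 2 5 3 4)(1 6)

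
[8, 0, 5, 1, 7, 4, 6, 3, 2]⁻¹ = [1, 3, 8, 7, 5, 2, 6, 4, 0]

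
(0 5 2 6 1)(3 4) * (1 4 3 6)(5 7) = (0 7 5 2 1)(4 6)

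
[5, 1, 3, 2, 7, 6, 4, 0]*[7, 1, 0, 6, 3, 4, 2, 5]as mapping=[0→4, 1→1, 2→6, 3→0, 4→5, 5→2, 6→3, 7→7]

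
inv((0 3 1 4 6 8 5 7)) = (0 7 5 8 6 4 1 3)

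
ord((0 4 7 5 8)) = 5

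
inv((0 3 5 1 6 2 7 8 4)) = (0 4 8 7 2 6 1 5 3)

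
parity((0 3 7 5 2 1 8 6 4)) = even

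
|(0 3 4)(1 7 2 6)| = 12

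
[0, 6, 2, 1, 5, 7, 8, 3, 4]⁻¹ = [0, 3, 2, 7, 8, 4, 1, 5, 6]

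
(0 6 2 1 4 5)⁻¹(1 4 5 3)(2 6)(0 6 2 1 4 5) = (0 3 4 5)(1 2)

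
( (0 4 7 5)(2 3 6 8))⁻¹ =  (0 5 7 4)(2 8 6 3)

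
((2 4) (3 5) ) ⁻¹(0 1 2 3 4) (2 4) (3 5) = (0 1 4 5 2) 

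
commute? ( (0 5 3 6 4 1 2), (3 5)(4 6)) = no: (0 5 3 6 4 1 2)*(3 5)(4 6) = (0 3 4 1 2), (3 5)(4 6)*(0 5 3 6 4 1 2) = (0 5 6 1 2)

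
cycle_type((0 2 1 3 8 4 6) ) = 7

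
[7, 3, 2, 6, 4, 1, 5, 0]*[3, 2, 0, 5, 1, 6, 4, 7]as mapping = [0→7, 1→5, 2→0, 3→4, 4→1, 5→2, 6→6, 7→3]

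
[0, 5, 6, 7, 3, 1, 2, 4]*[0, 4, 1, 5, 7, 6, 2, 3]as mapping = [0→0, 1→6, 2→2, 3→3, 4→5, 5→4, 6→1, 7→7]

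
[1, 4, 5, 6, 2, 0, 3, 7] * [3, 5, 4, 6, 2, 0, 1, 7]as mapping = [0→5, 1→2, 2→0, 3→1, 4→4, 5→3, 6→6, 7→7]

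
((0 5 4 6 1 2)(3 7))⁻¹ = (0 2 1 6 4 5)(3 7)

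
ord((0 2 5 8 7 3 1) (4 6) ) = 14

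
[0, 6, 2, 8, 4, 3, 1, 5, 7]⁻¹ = [0, 6, 2, 5, 4, 7, 1, 8, 3]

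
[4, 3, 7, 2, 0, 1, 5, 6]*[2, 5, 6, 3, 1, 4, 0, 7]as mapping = [0→1, 1→3, 2→7, 3→6, 4→2, 5→5, 6→4, 7→0]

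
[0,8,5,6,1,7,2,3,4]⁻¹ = [0,4,6,7,8,2,3,5,1]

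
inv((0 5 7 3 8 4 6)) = (0 6 4 8 3 7 5)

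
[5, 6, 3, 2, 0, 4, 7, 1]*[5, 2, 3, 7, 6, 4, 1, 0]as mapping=[0→4, 1→1, 2→7, 3→3, 4→5, 5→6, 6→0, 7→2]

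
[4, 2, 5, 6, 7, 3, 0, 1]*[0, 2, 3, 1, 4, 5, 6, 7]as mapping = [0→4, 1→3, 2→5, 3→6, 4→7, 5→1, 6→0, 7→2]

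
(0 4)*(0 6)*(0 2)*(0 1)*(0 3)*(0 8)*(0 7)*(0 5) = (0 4 6 2 1 3 8 7 5)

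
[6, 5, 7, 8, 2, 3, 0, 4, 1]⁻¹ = [6, 8, 4, 5, 7, 1, 0, 2, 3]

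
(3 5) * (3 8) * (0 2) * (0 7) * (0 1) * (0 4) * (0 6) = (0 2 7 1 4 6)(3 5 8)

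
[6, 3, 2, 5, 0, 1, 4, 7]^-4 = [4, 5, 2, 1, 6, 3, 0, 7]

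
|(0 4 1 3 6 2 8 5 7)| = 9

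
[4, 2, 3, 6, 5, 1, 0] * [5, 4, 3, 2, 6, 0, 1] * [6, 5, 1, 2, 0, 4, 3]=[3, 2, 1, 5, 6, 0, 4]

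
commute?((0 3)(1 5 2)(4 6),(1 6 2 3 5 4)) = no:(0 3)(1 5 2)(4 6)*(1 6 2 3 5 4) = (0 5 3)(1 4 2 6),(1 6 2 3 5 4)*(0 3)(1 5 2)(4 6) = (0 3 2)(1 4 5 6)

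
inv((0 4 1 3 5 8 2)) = (0 2 8 5 3 1 4)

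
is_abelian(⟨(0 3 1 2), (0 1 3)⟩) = no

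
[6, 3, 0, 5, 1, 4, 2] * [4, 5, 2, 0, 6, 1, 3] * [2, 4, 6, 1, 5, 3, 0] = [1, 2, 5, 4, 3, 0, 6]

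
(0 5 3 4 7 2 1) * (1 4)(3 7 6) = (0 5 7 2 4 6 3 1)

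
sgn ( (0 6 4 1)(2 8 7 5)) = 1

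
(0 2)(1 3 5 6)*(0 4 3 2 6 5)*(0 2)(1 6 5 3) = (0 5 3 2 4 1)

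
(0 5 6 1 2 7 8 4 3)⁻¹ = (0 3 4 8 7 2 1 6 5)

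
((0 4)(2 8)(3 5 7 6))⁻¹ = (0 4)(2 8)(3 6 7 5)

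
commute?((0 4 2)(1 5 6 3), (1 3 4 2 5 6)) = no:(0 4 2)(1 5 6 3) * (1 3 4 2 5 6) = (0 2)(1 6 4 5), (1 3 4 2 5 6) * (0 4 2)(1 5 6 3) = (0 4)(2 6 5 3)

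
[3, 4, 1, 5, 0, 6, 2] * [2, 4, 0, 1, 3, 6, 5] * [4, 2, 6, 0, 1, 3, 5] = [2, 0, 1, 5, 6, 3, 4]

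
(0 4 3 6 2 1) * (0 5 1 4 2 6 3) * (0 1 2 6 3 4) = (0 6 3 4 1 5 2) 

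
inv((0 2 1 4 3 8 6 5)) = (0 5 6 8 3 4 1 2)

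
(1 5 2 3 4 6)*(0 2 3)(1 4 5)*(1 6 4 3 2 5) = (0 5 2)(1 6 3)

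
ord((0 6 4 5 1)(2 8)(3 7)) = 10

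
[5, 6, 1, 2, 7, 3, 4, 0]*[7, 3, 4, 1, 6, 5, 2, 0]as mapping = [0→5, 1→2, 2→3, 3→4, 4→0, 5→1, 6→6, 7→7]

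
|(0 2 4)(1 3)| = 6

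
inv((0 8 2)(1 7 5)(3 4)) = (0 2 8)(1 5 7)(3 4)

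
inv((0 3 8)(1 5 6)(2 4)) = (0 8 3)(1 6 5)(2 4)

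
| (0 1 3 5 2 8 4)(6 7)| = 14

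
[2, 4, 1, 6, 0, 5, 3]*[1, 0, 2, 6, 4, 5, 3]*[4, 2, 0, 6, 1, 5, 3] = [0, 1, 4, 6, 2, 5, 3]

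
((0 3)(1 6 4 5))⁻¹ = (0 3)(1 5 4 6)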